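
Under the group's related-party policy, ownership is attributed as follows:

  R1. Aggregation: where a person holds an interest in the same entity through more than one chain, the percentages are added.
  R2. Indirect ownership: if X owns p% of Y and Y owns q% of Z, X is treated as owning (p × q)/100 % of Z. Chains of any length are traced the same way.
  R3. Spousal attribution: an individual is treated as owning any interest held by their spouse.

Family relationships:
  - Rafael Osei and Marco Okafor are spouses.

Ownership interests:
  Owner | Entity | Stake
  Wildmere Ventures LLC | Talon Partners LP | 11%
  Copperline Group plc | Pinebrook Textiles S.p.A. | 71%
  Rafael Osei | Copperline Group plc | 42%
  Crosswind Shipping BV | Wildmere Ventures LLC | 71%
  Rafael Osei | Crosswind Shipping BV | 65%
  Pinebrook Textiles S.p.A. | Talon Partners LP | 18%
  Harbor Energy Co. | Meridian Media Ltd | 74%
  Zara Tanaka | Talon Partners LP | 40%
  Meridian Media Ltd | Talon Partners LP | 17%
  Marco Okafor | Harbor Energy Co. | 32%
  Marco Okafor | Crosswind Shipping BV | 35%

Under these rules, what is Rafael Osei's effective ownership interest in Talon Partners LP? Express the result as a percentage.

17.2032%

By spousal attribution (R3), Rafael Osei is treated as also owning Marco Okafor's interest in Crosswind Shipping BV, giving 65% + 35% = 100%.
By spousal attribution (R3), Rafael Osei is treated as owning Marco Okafor's 32% interest in Harbor Energy Co.
Chain via Crosswind Shipping BV → Wildmere Ventures LLC (R2): 100% × 71% × 11% = 7.81% of Talon Partners LP.
Chain via Copperline Group plc → Pinebrook Textiles S.p.A. (R2): 42% × 71% × 18% = 5.3676% of Talon Partners LP.
Chain via Harbor Energy Co. → Meridian Media Ltd (R2): 32% × 74% × 17% = 4.0256% of Talon Partners LP.
Aggregating (R1): 7.81% + 5.3676% + 4.0256% = 17.2032%.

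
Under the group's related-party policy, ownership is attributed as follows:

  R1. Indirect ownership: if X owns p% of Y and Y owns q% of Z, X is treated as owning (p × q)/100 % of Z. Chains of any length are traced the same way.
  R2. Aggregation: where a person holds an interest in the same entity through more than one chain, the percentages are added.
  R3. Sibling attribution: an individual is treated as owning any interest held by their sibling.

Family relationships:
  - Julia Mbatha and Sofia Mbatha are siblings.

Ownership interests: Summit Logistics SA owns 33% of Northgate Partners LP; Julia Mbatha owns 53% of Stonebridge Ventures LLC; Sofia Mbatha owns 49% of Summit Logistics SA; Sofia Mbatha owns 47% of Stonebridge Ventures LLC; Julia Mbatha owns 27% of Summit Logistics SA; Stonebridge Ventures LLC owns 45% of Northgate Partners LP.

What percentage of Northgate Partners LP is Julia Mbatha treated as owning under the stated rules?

By sibling attribution (R3), Julia Mbatha is treated as also owning Sofia Mbatha's interest in Summit Logistics SA, giving 27% + 49% = 76%.
By sibling attribution (R3), Julia Mbatha is treated as also owning Sofia Mbatha's interest in Stonebridge Ventures LLC, giving 53% + 47% = 100%.
Chain via Summit Logistics SA (R1): 76% × 33% = 25.08% of Northgate Partners LP.
Chain via Stonebridge Ventures LLC (R1): 100% × 45% = 45% of Northgate Partners LP.
Aggregating (R2): 25.08% + 45% = 70.08%.

70.08%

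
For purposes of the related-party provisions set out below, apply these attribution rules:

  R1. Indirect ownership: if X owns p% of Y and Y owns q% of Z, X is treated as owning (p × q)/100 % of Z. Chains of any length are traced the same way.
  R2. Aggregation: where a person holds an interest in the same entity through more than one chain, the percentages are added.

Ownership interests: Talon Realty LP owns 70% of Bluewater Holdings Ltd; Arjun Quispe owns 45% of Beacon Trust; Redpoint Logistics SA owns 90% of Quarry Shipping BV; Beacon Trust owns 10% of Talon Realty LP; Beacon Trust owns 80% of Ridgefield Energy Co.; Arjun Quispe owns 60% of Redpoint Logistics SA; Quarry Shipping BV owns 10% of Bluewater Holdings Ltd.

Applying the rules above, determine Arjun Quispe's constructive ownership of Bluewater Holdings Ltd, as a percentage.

Chain via Beacon Trust → Talon Realty LP (R1): 45% × 10% × 70% = 3.15% of Bluewater Holdings Ltd.
Chain via Redpoint Logistics SA → Quarry Shipping BV (R1): 60% × 90% × 10% = 5.4% of Bluewater Holdings Ltd.
Aggregating (R2): 3.15% + 5.4% = 8.55%.

8.55%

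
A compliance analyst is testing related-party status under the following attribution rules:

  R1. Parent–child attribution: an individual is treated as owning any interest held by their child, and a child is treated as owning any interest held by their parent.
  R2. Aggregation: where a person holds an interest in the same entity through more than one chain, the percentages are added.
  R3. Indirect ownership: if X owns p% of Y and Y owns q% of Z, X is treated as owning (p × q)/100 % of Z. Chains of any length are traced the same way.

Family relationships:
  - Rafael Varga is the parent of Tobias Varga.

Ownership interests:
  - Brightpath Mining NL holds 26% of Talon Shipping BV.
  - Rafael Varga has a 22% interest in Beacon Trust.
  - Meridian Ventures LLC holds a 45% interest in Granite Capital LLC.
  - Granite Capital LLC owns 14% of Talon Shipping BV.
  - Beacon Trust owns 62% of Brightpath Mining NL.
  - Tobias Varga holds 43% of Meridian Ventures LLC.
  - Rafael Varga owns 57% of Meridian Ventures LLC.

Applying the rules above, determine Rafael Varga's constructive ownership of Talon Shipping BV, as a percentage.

9.8464%

By parent–child attribution (R1), Rafael Varga is treated as also owning Tobias Varga's interest in Meridian Ventures LLC, giving 57% + 43% = 100%.
Chain via Meridian Ventures LLC → Granite Capital LLC (R3): 100% × 45% × 14% = 6.3% of Talon Shipping BV.
Chain via Beacon Trust → Brightpath Mining NL (R3): 22% × 62% × 26% = 3.5464% of Talon Shipping BV.
Aggregating (R2): 6.3% + 3.5464% = 9.8464%.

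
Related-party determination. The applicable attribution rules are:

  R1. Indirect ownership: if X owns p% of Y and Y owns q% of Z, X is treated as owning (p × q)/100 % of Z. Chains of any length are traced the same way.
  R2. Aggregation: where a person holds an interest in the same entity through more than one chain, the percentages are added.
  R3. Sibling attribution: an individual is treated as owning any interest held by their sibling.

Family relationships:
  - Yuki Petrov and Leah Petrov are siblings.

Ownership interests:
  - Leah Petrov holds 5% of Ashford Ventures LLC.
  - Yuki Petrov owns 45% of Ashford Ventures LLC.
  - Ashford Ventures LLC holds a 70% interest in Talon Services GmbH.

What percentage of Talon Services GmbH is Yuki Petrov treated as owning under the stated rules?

By sibling attribution (R3), Yuki Petrov is treated as also owning Leah Petrov's interest in Ashford Ventures LLC, giving 45% + 5% = 50%.
Chain via Ashford Ventures LLC (R1): 50% × 70% = 35% of Talon Services GmbH.

35%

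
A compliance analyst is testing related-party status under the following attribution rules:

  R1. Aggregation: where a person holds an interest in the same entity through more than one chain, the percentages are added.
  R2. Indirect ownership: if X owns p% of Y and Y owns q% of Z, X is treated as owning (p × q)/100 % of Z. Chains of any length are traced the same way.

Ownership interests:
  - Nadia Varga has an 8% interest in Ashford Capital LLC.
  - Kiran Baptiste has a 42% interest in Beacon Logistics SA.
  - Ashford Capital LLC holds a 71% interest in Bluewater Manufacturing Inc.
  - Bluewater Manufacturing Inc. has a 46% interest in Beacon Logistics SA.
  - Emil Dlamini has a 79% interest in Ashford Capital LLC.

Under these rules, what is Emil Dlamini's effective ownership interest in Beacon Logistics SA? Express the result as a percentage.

25.8014%

Chain via Ashford Capital LLC → Bluewater Manufacturing Inc. (R2): 79% × 71% × 46% = 25.8014% of Beacon Logistics SA.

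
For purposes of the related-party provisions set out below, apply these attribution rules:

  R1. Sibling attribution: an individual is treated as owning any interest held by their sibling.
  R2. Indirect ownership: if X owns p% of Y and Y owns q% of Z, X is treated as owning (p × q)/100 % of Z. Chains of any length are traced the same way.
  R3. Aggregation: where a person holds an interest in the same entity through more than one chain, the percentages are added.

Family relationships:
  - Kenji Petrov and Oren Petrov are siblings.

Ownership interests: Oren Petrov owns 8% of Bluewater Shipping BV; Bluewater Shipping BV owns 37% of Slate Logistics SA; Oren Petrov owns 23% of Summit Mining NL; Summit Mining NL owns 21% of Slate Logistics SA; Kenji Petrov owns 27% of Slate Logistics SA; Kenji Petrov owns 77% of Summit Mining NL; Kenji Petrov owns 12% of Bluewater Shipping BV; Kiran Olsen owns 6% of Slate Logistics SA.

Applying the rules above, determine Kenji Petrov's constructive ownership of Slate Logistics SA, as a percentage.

55.4%

By sibling attribution (R1), Kenji Petrov is treated as also owning Oren Petrov's interest in Summit Mining NL, giving 77% + 23% = 100%.
By sibling attribution (R1), Kenji Petrov is treated as also owning Oren Petrov's interest in Bluewater Shipping BV, giving 12% + 8% = 20%.
Chain via Summit Mining NL (R2): 100% × 21% = 21% of Slate Logistics SA.
Chain via Bluewater Shipping BV (R2): 20% × 37% = 7.4% of Slate Logistics SA.
Direct interest in Slate Logistics SA: 27%.
Aggregating (R3): 21% + 7.4% + 27% = 55.4%.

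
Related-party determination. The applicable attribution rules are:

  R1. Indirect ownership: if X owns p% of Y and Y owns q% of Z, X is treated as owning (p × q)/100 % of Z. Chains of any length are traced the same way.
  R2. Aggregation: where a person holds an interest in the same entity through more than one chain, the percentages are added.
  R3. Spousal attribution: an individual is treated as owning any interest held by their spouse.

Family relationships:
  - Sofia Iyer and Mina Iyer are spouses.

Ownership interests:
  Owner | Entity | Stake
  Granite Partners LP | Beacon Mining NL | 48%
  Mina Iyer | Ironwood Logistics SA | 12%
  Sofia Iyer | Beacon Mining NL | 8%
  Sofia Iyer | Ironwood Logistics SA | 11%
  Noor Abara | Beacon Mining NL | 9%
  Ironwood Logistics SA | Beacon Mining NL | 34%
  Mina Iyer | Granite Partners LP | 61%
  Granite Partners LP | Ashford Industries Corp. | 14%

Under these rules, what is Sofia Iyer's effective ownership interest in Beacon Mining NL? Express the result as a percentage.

By spousal attribution (R3), Sofia Iyer is treated as also owning Mina Iyer's interest in Ironwood Logistics SA, giving 11% + 12% = 23%.
By spousal attribution (R3), Sofia Iyer is treated as owning Mina Iyer's 61% interest in Granite Partners LP.
Chain via Ironwood Logistics SA (R1): 23% × 34% = 7.82% of Beacon Mining NL.
Direct interest in Beacon Mining NL: 8%.
Chain via Granite Partners LP (R1): 61% × 48% = 29.28% of Beacon Mining NL.
Aggregating (R2): 7.82% + 8% + 29.28% = 45.1%.

45.1%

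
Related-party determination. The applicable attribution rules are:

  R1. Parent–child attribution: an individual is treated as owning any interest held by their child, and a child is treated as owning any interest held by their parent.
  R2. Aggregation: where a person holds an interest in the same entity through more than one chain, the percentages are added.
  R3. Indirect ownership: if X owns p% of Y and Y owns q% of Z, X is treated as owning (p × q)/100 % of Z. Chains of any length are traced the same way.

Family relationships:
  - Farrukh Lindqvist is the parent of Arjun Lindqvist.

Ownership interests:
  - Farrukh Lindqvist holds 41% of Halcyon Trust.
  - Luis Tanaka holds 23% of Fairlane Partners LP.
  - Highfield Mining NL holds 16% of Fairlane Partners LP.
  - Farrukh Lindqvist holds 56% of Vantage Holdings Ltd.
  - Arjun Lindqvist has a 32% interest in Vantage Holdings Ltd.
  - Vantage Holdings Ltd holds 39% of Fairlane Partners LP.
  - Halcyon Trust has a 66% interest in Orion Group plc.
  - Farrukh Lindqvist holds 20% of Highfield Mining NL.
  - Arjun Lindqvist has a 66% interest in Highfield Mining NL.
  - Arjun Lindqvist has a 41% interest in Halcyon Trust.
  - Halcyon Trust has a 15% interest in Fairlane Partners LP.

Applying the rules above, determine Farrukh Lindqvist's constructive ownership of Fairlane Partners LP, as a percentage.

By parent–child attribution (R1), Farrukh Lindqvist is treated as also owning Arjun Lindqvist's interest in Halcyon Trust, giving 41% + 41% = 82%.
By parent–child attribution (R1), Farrukh Lindqvist is treated as also owning Arjun Lindqvist's interest in Vantage Holdings Ltd, giving 56% + 32% = 88%.
By parent–child attribution (R1), Farrukh Lindqvist is treated as also owning Arjun Lindqvist's interest in Highfield Mining NL, giving 20% + 66% = 86%.
Chain via Halcyon Trust (R3): 82% × 15% = 12.3% of Fairlane Partners LP.
Chain via Vantage Holdings Ltd (R3): 88% × 39% = 34.32% of Fairlane Partners LP.
Chain via Highfield Mining NL (R3): 86% × 16% = 13.76% of Fairlane Partners LP.
Aggregating (R2): 12.3% + 34.32% + 13.76% = 60.38%.

60.38%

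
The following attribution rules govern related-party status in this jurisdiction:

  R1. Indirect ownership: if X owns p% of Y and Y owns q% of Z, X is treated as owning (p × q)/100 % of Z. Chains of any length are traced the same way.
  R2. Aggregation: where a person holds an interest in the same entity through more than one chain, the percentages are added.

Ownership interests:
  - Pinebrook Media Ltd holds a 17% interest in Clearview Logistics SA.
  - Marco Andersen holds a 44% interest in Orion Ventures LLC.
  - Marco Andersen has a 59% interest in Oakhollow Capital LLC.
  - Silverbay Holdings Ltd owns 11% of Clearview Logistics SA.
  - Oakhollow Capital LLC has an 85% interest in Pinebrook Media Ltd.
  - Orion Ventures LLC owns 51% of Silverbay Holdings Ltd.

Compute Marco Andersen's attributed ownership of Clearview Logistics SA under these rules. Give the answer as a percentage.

10.9939%

Chain via Oakhollow Capital LLC → Pinebrook Media Ltd (R1): 59% × 85% × 17% = 8.5255% of Clearview Logistics SA.
Chain via Orion Ventures LLC → Silverbay Holdings Ltd (R1): 44% × 51% × 11% = 2.4684% of Clearview Logistics SA.
Aggregating (R2): 8.5255% + 2.4684% = 10.9939%.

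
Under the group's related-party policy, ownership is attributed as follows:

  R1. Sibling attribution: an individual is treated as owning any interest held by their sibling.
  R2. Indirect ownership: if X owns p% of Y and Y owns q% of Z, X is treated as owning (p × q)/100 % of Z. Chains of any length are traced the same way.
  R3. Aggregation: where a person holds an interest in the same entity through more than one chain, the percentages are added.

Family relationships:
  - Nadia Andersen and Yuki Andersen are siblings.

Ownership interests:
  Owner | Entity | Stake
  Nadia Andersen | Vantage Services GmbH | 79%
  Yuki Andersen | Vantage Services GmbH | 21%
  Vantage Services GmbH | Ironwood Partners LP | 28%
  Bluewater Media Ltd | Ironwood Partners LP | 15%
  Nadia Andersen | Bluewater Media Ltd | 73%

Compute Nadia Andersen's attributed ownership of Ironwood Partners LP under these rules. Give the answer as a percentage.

38.95%

By sibling attribution (R1), Nadia Andersen is treated as also owning Yuki Andersen's interest in Vantage Services GmbH, giving 79% + 21% = 100%.
Chain via Vantage Services GmbH (R2): 100% × 28% = 28% of Ironwood Partners LP.
Chain via Bluewater Media Ltd (R2): 73% × 15% = 10.95% of Ironwood Partners LP.
Aggregating (R3): 28% + 10.95% = 38.95%.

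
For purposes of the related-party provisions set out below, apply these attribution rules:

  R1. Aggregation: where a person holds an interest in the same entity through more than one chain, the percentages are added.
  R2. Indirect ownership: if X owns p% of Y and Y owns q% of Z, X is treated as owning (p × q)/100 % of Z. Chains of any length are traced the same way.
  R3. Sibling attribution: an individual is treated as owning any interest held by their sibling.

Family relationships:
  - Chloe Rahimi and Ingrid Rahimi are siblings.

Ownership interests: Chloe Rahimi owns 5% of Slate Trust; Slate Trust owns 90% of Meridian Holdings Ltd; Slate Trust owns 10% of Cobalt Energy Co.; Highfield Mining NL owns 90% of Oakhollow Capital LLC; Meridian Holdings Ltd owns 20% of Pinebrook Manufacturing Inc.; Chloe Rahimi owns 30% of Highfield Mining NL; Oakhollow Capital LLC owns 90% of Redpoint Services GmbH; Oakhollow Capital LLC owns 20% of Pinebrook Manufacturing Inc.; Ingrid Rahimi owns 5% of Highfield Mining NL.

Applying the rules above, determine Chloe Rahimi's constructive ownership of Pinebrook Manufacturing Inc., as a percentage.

7.2%

By sibling attribution (R3), Chloe Rahimi is treated as also owning Ingrid Rahimi's interest in Highfield Mining NL, giving 30% + 5% = 35%.
Chain via Slate Trust → Meridian Holdings Ltd (R2): 5% × 90% × 20% = 0.9% of Pinebrook Manufacturing Inc.
Chain via Highfield Mining NL → Oakhollow Capital LLC (R2): 35% × 90% × 20% = 6.3% of Pinebrook Manufacturing Inc.
Aggregating (R1): 0.9% + 6.3% = 7.2%.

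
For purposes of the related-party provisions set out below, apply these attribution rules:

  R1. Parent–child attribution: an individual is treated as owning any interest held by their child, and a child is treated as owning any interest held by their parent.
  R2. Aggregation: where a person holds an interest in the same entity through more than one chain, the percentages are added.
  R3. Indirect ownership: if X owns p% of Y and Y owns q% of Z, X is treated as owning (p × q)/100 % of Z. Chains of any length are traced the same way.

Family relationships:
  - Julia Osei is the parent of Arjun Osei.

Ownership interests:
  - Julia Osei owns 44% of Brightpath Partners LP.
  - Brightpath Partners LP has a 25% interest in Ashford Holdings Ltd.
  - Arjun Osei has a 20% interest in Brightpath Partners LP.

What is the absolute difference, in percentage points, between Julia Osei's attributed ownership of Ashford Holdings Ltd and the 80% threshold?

By parent–child attribution (R1), Julia Osei is treated as also owning Arjun Osei's interest in Brightpath Partners LP, giving 44% + 20% = 64%.
Chain via Brightpath Partners LP (R3): 64% × 25% = 16% of Ashford Holdings Ltd.
16% falls short of the 80% threshold by 64 percentage points.

64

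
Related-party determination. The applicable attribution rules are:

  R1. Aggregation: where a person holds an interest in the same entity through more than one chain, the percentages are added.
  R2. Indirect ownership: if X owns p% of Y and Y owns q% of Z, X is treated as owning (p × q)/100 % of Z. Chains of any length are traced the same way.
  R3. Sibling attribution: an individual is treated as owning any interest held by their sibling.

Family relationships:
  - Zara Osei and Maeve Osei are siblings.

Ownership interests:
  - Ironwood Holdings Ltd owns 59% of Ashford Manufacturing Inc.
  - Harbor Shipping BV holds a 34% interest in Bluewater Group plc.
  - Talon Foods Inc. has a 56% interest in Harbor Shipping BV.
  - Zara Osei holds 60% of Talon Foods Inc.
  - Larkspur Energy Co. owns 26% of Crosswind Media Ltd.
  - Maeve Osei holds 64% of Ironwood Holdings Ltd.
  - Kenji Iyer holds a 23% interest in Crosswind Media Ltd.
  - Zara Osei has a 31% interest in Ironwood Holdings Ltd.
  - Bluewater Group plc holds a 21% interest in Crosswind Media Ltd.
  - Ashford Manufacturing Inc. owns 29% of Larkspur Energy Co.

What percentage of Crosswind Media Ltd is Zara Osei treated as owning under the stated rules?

6.62521%

By sibling attribution (R3), Zara Osei is treated as also owning Maeve Osei's interest in Ironwood Holdings Ltd, giving 31% + 64% = 95%.
Chain via Ironwood Holdings Ltd → Ashford Manufacturing Inc. → Larkspur Energy Co. (R2): 95% × 59% × 29% × 26% = 4.22617% of Crosswind Media Ltd.
Chain via Talon Foods Inc. → Harbor Shipping BV → Bluewater Group plc (R2): 60% × 56% × 34% × 21% = 2.39904% of Crosswind Media Ltd.
Aggregating (R1): 4.22617% + 2.39904% = 6.62521%.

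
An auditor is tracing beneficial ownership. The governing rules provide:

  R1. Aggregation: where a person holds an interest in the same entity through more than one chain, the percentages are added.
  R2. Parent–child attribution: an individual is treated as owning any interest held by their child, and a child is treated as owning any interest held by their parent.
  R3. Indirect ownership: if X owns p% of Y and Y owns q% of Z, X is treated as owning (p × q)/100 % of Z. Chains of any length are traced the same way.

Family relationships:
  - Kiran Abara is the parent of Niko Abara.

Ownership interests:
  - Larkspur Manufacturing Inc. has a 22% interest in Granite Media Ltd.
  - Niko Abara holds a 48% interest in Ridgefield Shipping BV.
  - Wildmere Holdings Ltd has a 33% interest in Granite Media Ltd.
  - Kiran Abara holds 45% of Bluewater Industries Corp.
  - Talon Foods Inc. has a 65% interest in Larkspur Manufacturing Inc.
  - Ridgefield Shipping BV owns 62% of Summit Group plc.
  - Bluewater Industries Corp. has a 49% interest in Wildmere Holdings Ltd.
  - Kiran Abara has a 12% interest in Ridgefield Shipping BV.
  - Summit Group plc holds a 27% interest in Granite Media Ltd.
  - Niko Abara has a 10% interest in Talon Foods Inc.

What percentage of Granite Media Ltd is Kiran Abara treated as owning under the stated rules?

18.7505%

By parent–child attribution (R2), Kiran Abara is treated as also owning Niko Abara's interest in Ridgefield Shipping BV, giving 12% + 48% = 60%.
By parent–child attribution (R2), Kiran Abara is treated as owning Niko Abara's 10% interest in Talon Foods Inc.
Chain via Ridgefield Shipping BV → Summit Group plc (R3): 60% × 62% × 27% = 10.044% of Granite Media Ltd.
Chain via Bluewater Industries Corp. → Wildmere Holdings Ltd (R3): 45% × 49% × 33% = 7.2765% of Granite Media Ltd.
Chain via Talon Foods Inc. → Larkspur Manufacturing Inc. (R3): 10% × 65% × 22% = 1.43% of Granite Media Ltd.
Aggregating (R1): 10.044% + 7.2765% + 1.43% = 18.7505%.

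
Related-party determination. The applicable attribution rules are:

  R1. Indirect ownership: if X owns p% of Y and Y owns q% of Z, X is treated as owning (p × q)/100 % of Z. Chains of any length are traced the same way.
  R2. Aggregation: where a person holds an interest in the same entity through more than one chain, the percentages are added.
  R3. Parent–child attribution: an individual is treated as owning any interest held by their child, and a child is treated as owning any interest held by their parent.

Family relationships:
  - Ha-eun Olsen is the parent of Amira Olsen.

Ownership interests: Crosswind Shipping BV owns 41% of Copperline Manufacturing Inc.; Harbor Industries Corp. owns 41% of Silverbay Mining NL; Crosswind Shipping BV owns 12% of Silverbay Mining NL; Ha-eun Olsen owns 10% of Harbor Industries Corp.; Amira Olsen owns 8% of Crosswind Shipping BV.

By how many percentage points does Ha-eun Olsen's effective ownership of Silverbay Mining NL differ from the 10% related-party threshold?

By parent–child attribution (R3), Ha-eun Olsen is treated as owning Amira Olsen's 8% interest in Crosswind Shipping BV.
Chain via Harbor Industries Corp. (R1): 10% × 41% = 4.1% of Silverbay Mining NL.
Chain via Crosswind Shipping BV (R1): 8% × 12% = 0.96% of Silverbay Mining NL.
Aggregating (R2): 4.1% + 0.96% = 5.06%.
5.06% falls short of the 10% threshold by 4.94 percentage points.

4.94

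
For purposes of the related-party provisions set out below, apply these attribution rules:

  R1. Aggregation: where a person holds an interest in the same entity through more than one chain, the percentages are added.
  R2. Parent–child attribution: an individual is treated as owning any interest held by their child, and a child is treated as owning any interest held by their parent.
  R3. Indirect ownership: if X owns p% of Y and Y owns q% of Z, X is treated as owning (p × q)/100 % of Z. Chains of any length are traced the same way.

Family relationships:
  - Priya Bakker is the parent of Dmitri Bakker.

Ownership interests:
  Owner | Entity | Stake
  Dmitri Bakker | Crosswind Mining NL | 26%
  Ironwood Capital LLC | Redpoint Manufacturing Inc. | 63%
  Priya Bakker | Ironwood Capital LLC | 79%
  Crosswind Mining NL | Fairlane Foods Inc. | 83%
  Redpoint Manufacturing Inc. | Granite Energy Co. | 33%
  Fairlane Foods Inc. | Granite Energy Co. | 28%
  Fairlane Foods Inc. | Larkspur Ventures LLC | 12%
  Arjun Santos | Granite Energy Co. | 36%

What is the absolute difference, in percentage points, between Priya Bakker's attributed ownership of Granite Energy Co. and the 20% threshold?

2.4665

By parent–child attribution (R2), Priya Bakker is treated as owning Dmitri Bakker's 26% interest in Crosswind Mining NL.
Chain via Ironwood Capital LLC → Redpoint Manufacturing Inc. (R3): 79% × 63% × 33% = 16.4241% of Granite Energy Co.
Chain via Crosswind Mining NL → Fairlane Foods Inc. (R3): 26% × 83% × 28% = 6.0424% of Granite Energy Co.
Aggregating (R1): 16.4241% + 6.0424% = 22.4665%.
22.4665% exceeds the 20% threshold by 2.4665 percentage points.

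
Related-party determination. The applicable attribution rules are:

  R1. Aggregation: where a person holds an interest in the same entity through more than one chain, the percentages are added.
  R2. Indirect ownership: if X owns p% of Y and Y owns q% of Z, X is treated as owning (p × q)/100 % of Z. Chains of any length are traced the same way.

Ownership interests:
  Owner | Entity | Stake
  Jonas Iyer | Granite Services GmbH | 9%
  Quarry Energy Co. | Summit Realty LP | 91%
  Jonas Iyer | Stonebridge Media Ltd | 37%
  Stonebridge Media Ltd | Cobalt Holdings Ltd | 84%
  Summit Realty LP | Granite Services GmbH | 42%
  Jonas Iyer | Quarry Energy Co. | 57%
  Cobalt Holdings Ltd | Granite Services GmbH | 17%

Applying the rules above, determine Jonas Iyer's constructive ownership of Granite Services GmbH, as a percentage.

Chain via Quarry Energy Co. → Summit Realty LP (R2): 57% × 91% × 42% = 21.7854% of Granite Services GmbH.
Chain via Stonebridge Media Ltd → Cobalt Holdings Ltd (R2): 37% × 84% × 17% = 5.2836% of Granite Services GmbH.
Direct interest in Granite Services GmbH: 9%.
Aggregating (R1): 21.7854% + 5.2836% + 9% = 36.069%.

36.069%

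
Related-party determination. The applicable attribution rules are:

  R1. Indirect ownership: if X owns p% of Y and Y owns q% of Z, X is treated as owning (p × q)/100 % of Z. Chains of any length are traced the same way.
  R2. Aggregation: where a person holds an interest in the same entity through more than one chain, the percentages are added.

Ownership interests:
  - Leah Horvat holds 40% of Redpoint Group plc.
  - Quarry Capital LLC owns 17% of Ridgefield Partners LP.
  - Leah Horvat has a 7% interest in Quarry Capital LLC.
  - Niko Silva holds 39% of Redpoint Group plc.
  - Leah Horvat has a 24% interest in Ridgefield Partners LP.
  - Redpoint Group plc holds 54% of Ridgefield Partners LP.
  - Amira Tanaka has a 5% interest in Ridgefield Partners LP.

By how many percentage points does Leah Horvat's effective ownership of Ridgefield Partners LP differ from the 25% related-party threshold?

21.79

Chain via Redpoint Group plc (R1): 40% × 54% = 21.6% of Ridgefield Partners LP.
Chain via Quarry Capital LLC (R1): 7% × 17% = 1.19% of Ridgefield Partners LP.
Direct interest in Ridgefield Partners LP: 24%.
Aggregating (R2): 21.6% + 1.19% + 24% = 46.79%.
46.79% exceeds the 25% threshold by 21.79 percentage points.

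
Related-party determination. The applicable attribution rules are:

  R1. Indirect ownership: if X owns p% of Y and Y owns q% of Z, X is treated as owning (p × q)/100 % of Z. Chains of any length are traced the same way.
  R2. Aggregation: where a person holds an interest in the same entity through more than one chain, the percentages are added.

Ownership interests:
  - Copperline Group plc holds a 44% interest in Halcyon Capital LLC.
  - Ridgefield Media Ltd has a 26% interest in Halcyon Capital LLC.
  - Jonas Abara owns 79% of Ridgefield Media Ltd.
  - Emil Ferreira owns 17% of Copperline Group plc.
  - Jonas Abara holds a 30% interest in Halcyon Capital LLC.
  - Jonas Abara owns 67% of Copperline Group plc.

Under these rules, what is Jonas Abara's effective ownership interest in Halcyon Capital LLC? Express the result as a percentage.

80.02%

Chain via Copperline Group plc (R1): 67% × 44% = 29.48% of Halcyon Capital LLC.
Chain via Ridgefield Media Ltd (R1): 79% × 26% = 20.54% of Halcyon Capital LLC.
Direct interest in Halcyon Capital LLC: 30%.
Aggregating (R2): 29.48% + 20.54% + 30% = 80.02%.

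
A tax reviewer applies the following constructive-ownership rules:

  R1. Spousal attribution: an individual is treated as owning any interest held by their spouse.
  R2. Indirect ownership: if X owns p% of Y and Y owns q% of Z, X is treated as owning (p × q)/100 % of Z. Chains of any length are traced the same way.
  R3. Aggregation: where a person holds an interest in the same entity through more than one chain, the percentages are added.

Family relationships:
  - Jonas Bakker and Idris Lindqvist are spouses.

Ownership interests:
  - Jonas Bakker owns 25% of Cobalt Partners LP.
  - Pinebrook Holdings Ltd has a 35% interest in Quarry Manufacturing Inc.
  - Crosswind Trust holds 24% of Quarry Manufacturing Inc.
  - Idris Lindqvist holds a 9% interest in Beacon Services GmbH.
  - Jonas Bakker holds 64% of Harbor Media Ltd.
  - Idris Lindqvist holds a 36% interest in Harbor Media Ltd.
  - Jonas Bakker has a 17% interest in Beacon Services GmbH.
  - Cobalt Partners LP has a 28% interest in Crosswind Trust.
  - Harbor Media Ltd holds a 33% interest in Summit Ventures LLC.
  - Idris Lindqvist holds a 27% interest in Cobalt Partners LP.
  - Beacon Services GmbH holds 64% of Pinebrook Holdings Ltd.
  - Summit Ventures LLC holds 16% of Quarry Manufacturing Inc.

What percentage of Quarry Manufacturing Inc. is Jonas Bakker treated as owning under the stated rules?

14.5984%

By spousal attribution (R1), Jonas Bakker is treated as also owning Idris Lindqvist's interest in Harbor Media Ltd, giving 64% + 36% = 100%.
By spousal attribution (R1), Jonas Bakker is treated as also owning Idris Lindqvist's interest in Beacon Services GmbH, giving 17% + 9% = 26%.
By spousal attribution (R1), Jonas Bakker is treated as also owning Idris Lindqvist's interest in Cobalt Partners LP, giving 25% + 27% = 52%.
Chain via Harbor Media Ltd → Summit Ventures LLC (R2): 100% × 33% × 16% = 5.28% of Quarry Manufacturing Inc.
Chain via Beacon Services GmbH → Pinebrook Holdings Ltd (R2): 26% × 64% × 35% = 5.824% of Quarry Manufacturing Inc.
Chain via Cobalt Partners LP → Crosswind Trust (R2): 52% × 28% × 24% = 3.4944% of Quarry Manufacturing Inc.
Aggregating (R3): 5.28% + 5.824% + 3.4944% = 14.5984%.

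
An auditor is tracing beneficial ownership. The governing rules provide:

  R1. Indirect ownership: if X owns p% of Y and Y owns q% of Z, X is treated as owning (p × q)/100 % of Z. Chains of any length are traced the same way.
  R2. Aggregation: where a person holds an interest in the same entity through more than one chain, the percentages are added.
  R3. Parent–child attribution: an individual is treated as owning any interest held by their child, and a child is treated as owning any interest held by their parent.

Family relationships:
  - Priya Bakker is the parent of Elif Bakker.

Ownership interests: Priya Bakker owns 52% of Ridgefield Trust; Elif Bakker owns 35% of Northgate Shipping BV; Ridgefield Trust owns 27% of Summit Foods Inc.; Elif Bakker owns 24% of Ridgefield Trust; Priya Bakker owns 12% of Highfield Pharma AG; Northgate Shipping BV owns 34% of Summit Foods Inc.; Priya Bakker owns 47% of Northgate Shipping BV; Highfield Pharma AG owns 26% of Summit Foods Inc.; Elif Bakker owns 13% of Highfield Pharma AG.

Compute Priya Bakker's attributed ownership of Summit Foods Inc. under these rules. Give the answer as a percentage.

By parent–child attribution (R3), Priya Bakker is treated as also owning Elif Bakker's interest in Northgate Shipping BV, giving 47% + 35% = 82%.
By parent–child attribution (R3), Priya Bakker is treated as also owning Elif Bakker's interest in Ridgefield Trust, giving 52% + 24% = 76%.
By parent–child attribution (R3), Priya Bakker is treated as also owning Elif Bakker's interest in Highfield Pharma AG, giving 12% + 13% = 25%.
Chain via Northgate Shipping BV (R1): 82% × 34% = 27.88% of Summit Foods Inc.
Chain via Ridgefield Trust (R1): 76% × 27% = 20.52% of Summit Foods Inc.
Chain via Highfield Pharma AG (R1): 25% × 26% = 6.5% of Summit Foods Inc.
Aggregating (R2): 27.88% + 20.52% + 6.5% = 54.9%.

54.9%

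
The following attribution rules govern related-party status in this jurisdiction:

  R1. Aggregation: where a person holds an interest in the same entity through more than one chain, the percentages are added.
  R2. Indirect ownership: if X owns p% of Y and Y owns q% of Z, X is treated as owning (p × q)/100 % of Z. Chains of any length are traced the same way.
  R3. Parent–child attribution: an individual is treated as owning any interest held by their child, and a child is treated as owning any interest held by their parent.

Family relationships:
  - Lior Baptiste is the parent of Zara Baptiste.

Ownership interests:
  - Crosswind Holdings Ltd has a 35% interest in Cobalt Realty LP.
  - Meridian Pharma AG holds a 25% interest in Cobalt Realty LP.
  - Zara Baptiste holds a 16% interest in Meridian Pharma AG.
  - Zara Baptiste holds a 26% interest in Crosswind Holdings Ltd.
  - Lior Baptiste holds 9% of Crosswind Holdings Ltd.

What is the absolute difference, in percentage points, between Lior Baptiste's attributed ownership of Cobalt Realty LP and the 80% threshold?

By parent–child attribution (R3), Lior Baptiste is treated as also owning Zara Baptiste's interest in Crosswind Holdings Ltd, giving 9% + 26% = 35%.
By parent–child attribution (R3), Lior Baptiste is treated as owning Zara Baptiste's 16% interest in Meridian Pharma AG.
Chain via Crosswind Holdings Ltd (R2): 35% × 35% = 12.25% of Cobalt Realty LP.
Chain via Meridian Pharma AG (R2): 16% × 25% = 4% of Cobalt Realty LP.
Aggregating (R1): 12.25% + 4% = 16.25%.
16.25% falls short of the 80% threshold by 63.75 percentage points.

63.75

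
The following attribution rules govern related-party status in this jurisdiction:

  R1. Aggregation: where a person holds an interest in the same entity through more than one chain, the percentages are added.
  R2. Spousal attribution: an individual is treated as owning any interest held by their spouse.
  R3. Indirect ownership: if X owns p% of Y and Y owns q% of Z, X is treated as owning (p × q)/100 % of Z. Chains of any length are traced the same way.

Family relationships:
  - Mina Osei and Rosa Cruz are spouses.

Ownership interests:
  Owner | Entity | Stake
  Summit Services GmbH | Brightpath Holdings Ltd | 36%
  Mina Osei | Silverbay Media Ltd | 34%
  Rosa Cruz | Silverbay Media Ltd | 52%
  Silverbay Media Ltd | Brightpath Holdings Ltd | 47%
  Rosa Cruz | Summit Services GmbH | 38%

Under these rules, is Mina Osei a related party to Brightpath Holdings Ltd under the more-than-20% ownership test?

Yes

By spousal attribution (R2), Mina Osei is treated as also owning Rosa Cruz's interest in Silverbay Media Ltd, giving 34% + 52% = 86%.
By spousal attribution (R2), Mina Osei is treated as owning Rosa Cruz's 38% interest in Summit Services GmbH.
Chain via Silverbay Media Ltd (R3): 86% × 47% = 40.42% of Brightpath Holdings Ltd.
Chain via Summit Services GmbH (R3): 38% × 36% = 13.68% of Brightpath Holdings Ltd.
Aggregating (R1): 40.42% + 13.68% = 54.1%.
54.1% exceeds the 20% threshold, so Mina is a related party to Brightpath Holdings Ltd.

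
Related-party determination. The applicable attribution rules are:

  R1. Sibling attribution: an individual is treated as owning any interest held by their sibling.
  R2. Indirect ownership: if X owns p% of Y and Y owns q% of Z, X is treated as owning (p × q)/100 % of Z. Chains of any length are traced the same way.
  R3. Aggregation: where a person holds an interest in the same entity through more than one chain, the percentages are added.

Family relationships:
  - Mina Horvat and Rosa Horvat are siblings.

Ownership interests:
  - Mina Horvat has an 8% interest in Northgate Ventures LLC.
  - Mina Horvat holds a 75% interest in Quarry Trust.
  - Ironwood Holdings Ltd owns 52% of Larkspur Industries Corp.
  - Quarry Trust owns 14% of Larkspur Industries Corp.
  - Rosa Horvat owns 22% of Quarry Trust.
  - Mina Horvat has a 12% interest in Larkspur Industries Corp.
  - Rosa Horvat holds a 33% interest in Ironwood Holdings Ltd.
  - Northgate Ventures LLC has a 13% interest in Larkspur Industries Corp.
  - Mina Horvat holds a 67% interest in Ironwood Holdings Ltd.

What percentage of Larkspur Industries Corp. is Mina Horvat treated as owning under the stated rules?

78.62%

By sibling attribution (R1), Mina Horvat is treated as also owning Rosa Horvat's interest in Ironwood Holdings Ltd, giving 67% + 33% = 100%.
By sibling attribution (R1), Mina Horvat is treated as also owning Rosa Horvat's interest in Quarry Trust, giving 75% + 22% = 97%.
Chain via Ironwood Holdings Ltd (R2): 100% × 52% = 52% of Larkspur Industries Corp.
Chain via Quarry Trust (R2): 97% × 14% = 13.58% of Larkspur Industries Corp.
Chain via Northgate Ventures LLC (R2): 8% × 13% = 1.04% of Larkspur Industries Corp.
Direct interest in Larkspur Industries Corp: 12%.
Aggregating (R3): 52% + 13.58% + 1.04% + 12% = 78.62%.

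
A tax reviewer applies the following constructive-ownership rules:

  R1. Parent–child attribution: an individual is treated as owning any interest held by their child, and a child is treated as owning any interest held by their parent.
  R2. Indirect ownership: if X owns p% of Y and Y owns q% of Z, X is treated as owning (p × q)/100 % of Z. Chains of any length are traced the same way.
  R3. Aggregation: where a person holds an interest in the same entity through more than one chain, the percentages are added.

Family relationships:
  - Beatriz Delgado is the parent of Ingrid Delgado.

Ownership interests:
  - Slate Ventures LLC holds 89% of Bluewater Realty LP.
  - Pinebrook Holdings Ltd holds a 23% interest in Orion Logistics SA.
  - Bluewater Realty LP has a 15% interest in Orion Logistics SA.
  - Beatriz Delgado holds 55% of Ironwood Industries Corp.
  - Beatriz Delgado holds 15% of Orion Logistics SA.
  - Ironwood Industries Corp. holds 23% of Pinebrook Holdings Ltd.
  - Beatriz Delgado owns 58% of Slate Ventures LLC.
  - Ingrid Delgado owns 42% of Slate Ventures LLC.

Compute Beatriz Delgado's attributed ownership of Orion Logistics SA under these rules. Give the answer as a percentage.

By parent–child attribution (R1), Beatriz Delgado is treated as also owning Ingrid Delgado's interest in Slate Ventures LLC, giving 58% + 42% = 100%.
Chain via Slate Ventures LLC → Bluewater Realty LP (R2): 100% × 89% × 15% = 13.35% of Orion Logistics SA.
Chain via Ironwood Industries Corp. → Pinebrook Holdings Ltd (R2): 55% × 23% × 23% = 2.9095% of Orion Logistics SA.
Direct interest in Orion Logistics SA: 15%.
Aggregating (R3): 13.35% + 2.9095% + 15% = 31.2595%.

31.2595%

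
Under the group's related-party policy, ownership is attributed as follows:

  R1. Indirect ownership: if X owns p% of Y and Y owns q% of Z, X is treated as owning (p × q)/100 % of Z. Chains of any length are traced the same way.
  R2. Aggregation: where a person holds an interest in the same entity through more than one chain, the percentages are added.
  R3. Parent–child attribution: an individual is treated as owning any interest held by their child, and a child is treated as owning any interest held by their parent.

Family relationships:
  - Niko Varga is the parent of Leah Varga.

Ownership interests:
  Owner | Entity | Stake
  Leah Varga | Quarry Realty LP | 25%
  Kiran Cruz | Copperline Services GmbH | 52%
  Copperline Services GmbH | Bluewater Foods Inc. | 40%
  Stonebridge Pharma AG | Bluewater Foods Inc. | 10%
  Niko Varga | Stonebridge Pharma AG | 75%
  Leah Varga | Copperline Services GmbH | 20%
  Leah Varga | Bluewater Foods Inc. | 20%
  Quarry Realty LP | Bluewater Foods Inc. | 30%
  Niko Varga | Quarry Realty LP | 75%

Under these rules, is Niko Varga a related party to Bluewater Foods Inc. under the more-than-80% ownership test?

No

By parent–child attribution (R3), Niko Varga is treated as also owning Leah Varga's interest in Quarry Realty LP, giving 75% + 25% = 100%.
By parent–child attribution (R3), Niko Varga is treated as owning Leah Varga's 20% interest in Copperline Services GmbH.
By parent–child attribution (R3), Niko Varga is treated as owning Leah Varga's 20% interest in Bluewater Foods Inc.
Chain via Stonebridge Pharma AG (R1): 75% × 10% = 7.5% of Bluewater Foods Inc.
Chain via Quarry Realty LP (R1): 100% × 30% = 30% of Bluewater Foods Inc.
Chain via Copperline Services GmbH (R1): 20% × 40% = 8% of Bluewater Foods Inc.
Direct interest in Bluewater Foods Inc: 20%.
Aggregating (R2): 7.5% + 30% + 8% + 20% = 65.5%.
65.5% does not exceed the 80% threshold, so Niko is not a related party to Bluewater Foods Inc.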